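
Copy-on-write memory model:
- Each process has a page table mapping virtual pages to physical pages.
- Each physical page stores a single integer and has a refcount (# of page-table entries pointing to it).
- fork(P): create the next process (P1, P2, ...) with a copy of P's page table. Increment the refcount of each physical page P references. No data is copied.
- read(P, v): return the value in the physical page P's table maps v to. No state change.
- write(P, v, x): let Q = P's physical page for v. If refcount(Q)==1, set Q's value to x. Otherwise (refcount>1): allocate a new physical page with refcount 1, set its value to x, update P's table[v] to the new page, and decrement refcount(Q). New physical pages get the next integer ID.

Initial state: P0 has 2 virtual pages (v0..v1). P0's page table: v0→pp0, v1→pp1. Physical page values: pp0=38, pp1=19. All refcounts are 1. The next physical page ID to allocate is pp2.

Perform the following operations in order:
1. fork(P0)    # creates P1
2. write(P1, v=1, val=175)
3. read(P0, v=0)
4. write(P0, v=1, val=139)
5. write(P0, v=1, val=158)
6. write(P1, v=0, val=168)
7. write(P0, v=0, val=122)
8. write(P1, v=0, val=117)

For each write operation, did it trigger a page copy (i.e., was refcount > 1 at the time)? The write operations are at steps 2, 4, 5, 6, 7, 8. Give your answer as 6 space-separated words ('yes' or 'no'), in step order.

Op 1: fork(P0) -> P1. 2 ppages; refcounts: pp0:2 pp1:2
Op 2: write(P1, v1, 175). refcount(pp1)=2>1 -> COPY to pp2. 3 ppages; refcounts: pp0:2 pp1:1 pp2:1
Op 3: read(P0, v0) -> 38. No state change.
Op 4: write(P0, v1, 139). refcount(pp1)=1 -> write in place. 3 ppages; refcounts: pp0:2 pp1:1 pp2:1
Op 5: write(P0, v1, 158). refcount(pp1)=1 -> write in place. 3 ppages; refcounts: pp0:2 pp1:1 pp2:1
Op 6: write(P1, v0, 168). refcount(pp0)=2>1 -> COPY to pp3. 4 ppages; refcounts: pp0:1 pp1:1 pp2:1 pp3:1
Op 7: write(P0, v0, 122). refcount(pp0)=1 -> write in place. 4 ppages; refcounts: pp0:1 pp1:1 pp2:1 pp3:1
Op 8: write(P1, v0, 117). refcount(pp3)=1 -> write in place. 4 ppages; refcounts: pp0:1 pp1:1 pp2:1 pp3:1

yes no no yes no no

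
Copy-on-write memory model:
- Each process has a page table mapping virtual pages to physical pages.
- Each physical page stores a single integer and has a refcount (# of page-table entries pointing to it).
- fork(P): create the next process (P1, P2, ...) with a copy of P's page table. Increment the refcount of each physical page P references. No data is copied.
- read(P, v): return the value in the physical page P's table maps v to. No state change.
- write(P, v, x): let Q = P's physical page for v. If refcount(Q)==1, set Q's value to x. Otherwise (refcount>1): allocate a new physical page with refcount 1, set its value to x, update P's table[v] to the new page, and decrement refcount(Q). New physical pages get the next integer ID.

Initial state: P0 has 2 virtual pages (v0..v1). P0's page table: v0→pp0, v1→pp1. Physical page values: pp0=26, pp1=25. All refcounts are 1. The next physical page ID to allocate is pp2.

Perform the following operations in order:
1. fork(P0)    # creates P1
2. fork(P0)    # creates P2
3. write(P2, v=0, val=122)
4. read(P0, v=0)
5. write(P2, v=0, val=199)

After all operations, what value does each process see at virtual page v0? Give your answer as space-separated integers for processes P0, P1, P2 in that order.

Op 1: fork(P0) -> P1. 2 ppages; refcounts: pp0:2 pp1:2
Op 2: fork(P0) -> P2. 2 ppages; refcounts: pp0:3 pp1:3
Op 3: write(P2, v0, 122). refcount(pp0)=3>1 -> COPY to pp2. 3 ppages; refcounts: pp0:2 pp1:3 pp2:1
Op 4: read(P0, v0) -> 26. No state change.
Op 5: write(P2, v0, 199). refcount(pp2)=1 -> write in place. 3 ppages; refcounts: pp0:2 pp1:3 pp2:1
P0: v0 -> pp0 = 26
P1: v0 -> pp0 = 26
P2: v0 -> pp2 = 199

Answer: 26 26 199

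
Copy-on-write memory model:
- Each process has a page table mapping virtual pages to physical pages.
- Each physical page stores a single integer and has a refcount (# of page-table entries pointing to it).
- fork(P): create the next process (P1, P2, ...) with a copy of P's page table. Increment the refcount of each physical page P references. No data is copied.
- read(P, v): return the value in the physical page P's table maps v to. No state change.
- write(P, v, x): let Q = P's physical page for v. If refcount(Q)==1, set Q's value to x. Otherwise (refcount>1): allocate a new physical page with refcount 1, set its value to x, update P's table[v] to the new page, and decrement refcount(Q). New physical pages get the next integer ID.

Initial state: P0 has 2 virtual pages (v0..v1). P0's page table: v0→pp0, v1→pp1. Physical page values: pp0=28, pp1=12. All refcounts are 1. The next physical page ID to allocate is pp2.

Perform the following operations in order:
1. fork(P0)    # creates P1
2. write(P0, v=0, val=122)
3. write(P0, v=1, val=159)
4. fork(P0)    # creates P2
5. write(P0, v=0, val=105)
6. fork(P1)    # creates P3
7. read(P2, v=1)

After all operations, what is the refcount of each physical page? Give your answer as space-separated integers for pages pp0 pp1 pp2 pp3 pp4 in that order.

Answer: 2 2 1 2 1

Derivation:
Op 1: fork(P0) -> P1. 2 ppages; refcounts: pp0:2 pp1:2
Op 2: write(P0, v0, 122). refcount(pp0)=2>1 -> COPY to pp2. 3 ppages; refcounts: pp0:1 pp1:2 pp2:1
Op 3: write(P0, v1, 159). refcount(pp1)=2>1 -> COPY to pp3. 4 ppages; refcounts: pp0:1 pp1:1 pp2:1 pp3:1
Op 4: fork(P0) -> P2. 4 ppages; refcounts: pp0:1 pp1:1 pp2:2 pp3:2
Op 5: write(P0, v0, 105). refcount(pp2)=2>1 -> COPY to pp4. 5 ppages; refcounts: pp0:1 pp1:1 pp2:1 pp3:2 pp4:1
Op 6: fork(P1) -> P3. 5 ppages; refcounts: pp0:2 pp1:2 pp2:1 pp3:2 pp4:1
Op 7: read(P2, v1) -> 159. No state change.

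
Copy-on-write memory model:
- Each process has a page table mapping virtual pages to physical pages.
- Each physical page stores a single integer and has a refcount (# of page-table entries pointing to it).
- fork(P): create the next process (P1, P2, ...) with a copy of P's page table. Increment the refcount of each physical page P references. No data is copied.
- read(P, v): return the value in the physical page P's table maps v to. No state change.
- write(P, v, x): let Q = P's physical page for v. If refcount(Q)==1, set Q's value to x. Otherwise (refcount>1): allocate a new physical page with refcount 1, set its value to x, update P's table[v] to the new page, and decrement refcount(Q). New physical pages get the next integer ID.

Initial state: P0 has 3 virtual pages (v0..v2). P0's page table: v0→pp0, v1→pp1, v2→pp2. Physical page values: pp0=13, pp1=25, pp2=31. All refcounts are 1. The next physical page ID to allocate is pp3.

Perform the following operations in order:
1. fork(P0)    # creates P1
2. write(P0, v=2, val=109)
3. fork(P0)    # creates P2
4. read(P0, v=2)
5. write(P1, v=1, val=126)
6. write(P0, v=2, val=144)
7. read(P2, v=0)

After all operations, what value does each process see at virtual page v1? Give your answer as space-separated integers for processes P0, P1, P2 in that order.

Answer: 25 126 25

Derivation:
Op 1: fork(P0) -> P1. 3 ppages; refcounts: pp0:2 pp1:2 pp2:2
Op 2: write(P0, v2, 109). refcount(pp2)=2>1 -> COPY to pp3. 4 ppages; refcounts: pp0:2 pp1:2 pp2:1 pp3:1
Op 3: fork(P0) -> P2. 4 ppages; refcounts: pp0:3 pp1:3 pp2:1 pp3:2
Op 4: read(P0, v2) -> 109. No state change.
Op 5: write(P1, v1, 126). refcount(pp1)=3>1 -> COPY to pp4. 5 ppages; refcounts: pp0:3 pp1:2 pp2:1 pp3:2 pp4:1
Op 6: write(P0, v2, 144). refcount(pp3)=2>1 -> COPY to pp5. 6 ppages; refcounts: pp0:3 pp1:2 pp2:1 pp3:1 pp4:1 pp5:1
Op 7: read(P2, v0) -> 13. No state change.
P0: v1 -> pp1 = 25
P1: v1 -> pp4 = 126
P2: v1 -> pp1 = 25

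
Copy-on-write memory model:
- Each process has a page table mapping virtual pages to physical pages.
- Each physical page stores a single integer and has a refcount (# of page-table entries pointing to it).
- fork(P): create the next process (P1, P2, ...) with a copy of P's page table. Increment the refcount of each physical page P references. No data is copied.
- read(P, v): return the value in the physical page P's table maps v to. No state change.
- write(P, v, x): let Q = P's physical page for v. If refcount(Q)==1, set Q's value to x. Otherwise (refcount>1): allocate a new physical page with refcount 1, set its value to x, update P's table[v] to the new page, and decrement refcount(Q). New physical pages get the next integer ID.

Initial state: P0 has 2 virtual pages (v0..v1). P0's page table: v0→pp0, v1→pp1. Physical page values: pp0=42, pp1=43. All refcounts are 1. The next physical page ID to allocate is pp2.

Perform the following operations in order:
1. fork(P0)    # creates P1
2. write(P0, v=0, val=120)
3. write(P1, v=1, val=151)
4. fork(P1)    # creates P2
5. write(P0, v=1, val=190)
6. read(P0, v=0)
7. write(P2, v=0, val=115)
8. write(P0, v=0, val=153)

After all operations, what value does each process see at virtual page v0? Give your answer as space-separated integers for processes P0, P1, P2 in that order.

Answer: 153 42 115

Derivation:
Op 1: fork(P0) -> P1. 2 ppages; refcounts: pp0:2 pp1:2
Op 2: write(P0, v0, 120). refcount(pp0)=2>1 -> COPY to pp2. 3 ppages; refcounts: pp0:1 pp1:2 pp2:1
Op 3: write(P1, v1, 151). refcount(pp1)=2>1 -> COPY to pp3. 4 ppages; refcounts: pp0:1 pp1:1 pp2:1 pp3:1
Op 4: fork(P1) -> P2. 4 ppages; refcounts: pp0:2 pp1:1 pp2:1 pp3:2
Op 5: write(P0, v1, 190). refcount(pp1)=1 -> write in place. 4 ppages; refcounts: pp0:2 pp1:1 pp2:1 pp3:2
Op 6: read(P0, v0) -> 120. No state change.
Op 7: write(P2, v0, 115). refcount(pp0)=2>1 -> COPY to pp4. 5 ppages; refcounts: pp0:1 pp1:1 pp2:1 pp3:2 pp4:1
Op 8: write(P0, v0, 153). refcount(pp2)=1 -> write in place. 5 ppages; refcounts: pp0:1 pp1:1 pp2:1 pp3:2 pp4:1
P0: v0 -> pp2 = 153
P1: v0 -> pp0 = 42
P2: v0 -> pp4 = 115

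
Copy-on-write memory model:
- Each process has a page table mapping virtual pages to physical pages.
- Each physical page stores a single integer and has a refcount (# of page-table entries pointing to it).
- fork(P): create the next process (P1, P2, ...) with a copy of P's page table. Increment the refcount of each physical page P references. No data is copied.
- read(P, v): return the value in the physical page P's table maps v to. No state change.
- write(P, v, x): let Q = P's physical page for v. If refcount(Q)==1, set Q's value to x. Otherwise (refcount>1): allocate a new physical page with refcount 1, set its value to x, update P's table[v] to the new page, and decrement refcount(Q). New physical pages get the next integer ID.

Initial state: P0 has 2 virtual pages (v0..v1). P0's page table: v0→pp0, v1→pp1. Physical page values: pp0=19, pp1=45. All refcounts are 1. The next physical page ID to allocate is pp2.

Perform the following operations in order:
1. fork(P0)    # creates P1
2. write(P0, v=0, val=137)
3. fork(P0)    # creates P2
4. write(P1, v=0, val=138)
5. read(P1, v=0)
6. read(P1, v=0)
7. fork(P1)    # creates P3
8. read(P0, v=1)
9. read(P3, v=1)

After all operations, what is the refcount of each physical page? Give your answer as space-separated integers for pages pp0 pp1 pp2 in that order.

Answer: 2 4 2

Derivation:
Op 1: fork(P0) -> P1. 2 ppages; refcounts: pp0:2 pp1:2
Op 2: write(P0, v0, 137). refcount(pp0)=2>1 -> COPY to pp2. 3 ppages; refcounts: pp0:1 pp1:2 pp2:1
Op 3: fork(P0) -> P2. 3 ppages; refcounts: pp0:1 pp1:3 pp2:2
Op 4: write(P1, v0, 138). refcount(pp0)=1 -> write in place. 3 ppages; refcounts: pp0:1 pp1:3 pp2:2
Op 5: read(P1, v0) -> 138. No state change.
Op 6: read(P1, v0) -> 138. No state change.
Op 7: fork(P1) -> P3. 3 ppages; refcounts: pp0:2 pp1:4 pp2:2
Op 8: read(P0, v1) -> 45. No state change.
Op 9: read(P3, v1) -> 45. No state change.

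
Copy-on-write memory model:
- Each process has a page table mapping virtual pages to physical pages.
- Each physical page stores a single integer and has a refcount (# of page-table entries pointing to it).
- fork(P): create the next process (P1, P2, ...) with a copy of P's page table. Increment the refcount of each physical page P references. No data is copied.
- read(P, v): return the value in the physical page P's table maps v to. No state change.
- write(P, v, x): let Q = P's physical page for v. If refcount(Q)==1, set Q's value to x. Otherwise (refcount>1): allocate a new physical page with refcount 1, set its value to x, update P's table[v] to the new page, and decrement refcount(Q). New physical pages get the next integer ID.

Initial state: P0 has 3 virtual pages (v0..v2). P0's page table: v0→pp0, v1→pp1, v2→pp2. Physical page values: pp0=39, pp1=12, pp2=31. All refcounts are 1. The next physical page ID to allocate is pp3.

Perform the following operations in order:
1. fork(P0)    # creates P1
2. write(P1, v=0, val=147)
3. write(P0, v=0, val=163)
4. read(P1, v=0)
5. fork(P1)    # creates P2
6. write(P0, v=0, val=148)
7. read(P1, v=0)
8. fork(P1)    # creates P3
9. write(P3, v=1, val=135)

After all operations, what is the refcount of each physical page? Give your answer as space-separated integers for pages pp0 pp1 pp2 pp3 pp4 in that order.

Op 1: fork(P0) -> P1. 3 ppages; refcounts: pp0:2 pp1:2 pp2:2
Op 2: write(P1, v0, 147). refcount(pp0)=2>1 -> COPY to pp3. 4 ppages; refcounts: pp0:1 pp1:2 pp2:2 pp3:1
Op 3: write(P0, v0, 163). refcount(pp0)=1 -> write in place. 4 ppages; refcounts: pp0:1 pp1:2 pp2:2 pp3:1
Op 4: read(P1, v0) -> 147. No state change.
Op 5: fork(P1) -> P2. 4 ppages; refcounts: pp0:1 pp1:3 pp2:3 pp3:2
Op 6: write(P0, v0, 148). refcount(pp0)=1 -> write in place. 4 ppages; refcounts: pp0:1 pp1:3 pp2:3 pp3:2
Op 7: read(P1, v0) -> 147. No state change.
Op 8: fork(P1) -> P3. 4 ppages; refcounts: pp0:1 pp1:4 pp2:4 pp3:3
Op 9: write(P3, v1, 135). refcount(pp1)=4>1 -> COPY to pp4. 5 ppages; refcounts: pp0:1 pp1:3 pp2:4 pp3:3 pp4:1

Answer: 1 3 4 3 1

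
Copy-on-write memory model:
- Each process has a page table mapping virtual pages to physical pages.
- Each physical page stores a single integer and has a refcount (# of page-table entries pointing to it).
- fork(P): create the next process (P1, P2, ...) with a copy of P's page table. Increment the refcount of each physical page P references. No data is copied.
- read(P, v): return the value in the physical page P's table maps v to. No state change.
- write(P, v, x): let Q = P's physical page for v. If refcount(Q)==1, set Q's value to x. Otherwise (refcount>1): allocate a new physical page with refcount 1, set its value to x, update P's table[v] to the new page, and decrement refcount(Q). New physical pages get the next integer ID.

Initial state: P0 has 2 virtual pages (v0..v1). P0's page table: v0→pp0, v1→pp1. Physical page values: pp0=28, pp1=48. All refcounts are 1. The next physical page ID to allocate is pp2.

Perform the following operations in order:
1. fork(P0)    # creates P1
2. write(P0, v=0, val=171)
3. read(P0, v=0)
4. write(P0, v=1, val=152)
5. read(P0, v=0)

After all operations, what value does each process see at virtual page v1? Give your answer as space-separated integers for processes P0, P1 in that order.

Answer: 152 48

Derivation:
Op 1: fork(P0) -> P1. 2 ppages; refcounts: pp0:2 pp1:2
Op 2: write(P0, v0, 171). refcount(pp0)=2>1 -> COPY to pp2. 3 ppages; refcounts: pp0:1 pp1:2 pp2:1
Op 3: read(P0, v0) -> 171. No state change.
Op 4: write(P0, v1, 152). refcount(pp1)=2>1 -> COPY to pp3. 4 ppages; refcounts: pp0:1 pp1:1 pp2:1 pp3:1
Op 5: read(P0, v0) -> 171. No state change.
P0: v1 -> pp3 = 152
P1: v1 -> pp1 = 48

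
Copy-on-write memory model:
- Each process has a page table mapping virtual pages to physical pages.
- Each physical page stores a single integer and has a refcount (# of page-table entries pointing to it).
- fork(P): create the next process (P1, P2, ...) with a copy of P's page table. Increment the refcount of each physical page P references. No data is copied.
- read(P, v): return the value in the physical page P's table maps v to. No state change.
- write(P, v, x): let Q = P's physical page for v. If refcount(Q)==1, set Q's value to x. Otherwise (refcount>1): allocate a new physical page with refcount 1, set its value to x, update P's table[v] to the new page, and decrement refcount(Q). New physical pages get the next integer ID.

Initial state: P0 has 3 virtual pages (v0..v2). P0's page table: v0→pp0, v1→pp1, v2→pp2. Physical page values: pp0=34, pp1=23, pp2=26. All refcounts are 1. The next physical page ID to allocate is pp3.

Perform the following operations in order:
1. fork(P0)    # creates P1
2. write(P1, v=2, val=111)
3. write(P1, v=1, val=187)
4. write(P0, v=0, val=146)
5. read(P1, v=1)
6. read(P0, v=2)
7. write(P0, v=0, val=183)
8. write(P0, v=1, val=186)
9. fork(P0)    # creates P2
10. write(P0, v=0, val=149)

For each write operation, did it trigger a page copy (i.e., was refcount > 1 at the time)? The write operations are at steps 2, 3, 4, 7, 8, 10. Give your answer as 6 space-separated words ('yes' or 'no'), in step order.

Op 1: fork(P0) -> P1. 3 ppages; refcounts: pp0:2 pp1:2 pp2:2
Op 2: write(P1, v2, 111). refcount(pp2)=2>1 -> COPY to pp3. 4 ppages; refcounts: pp0:2 pp1:2 pp2:1 pp3:1
Op 3: write(P1, v1, 187). refcount(pp1)=2>1 -> COPY to pp4. 5 ppages; refcounts: pp0:2 pp1:1 pp2:1 pp3:1 pp4:1
Op 4: write(P0, v0, 146). refcount(pp0)=2>1 -> COPY to pp5. 6 ppages; refcounts: pp0:1 pp1:1 pp2:1 pp3:1 pp4:1 pp5:1
Op 5: read(P1, v1) -> 187. No state change.
Op 6: read(P0, v2) -> 26. No state change.
Op 7: write(P0, v0, 183). refcount(pp5)=1 -> write in place. 6 ppages; refcounts: pp0:1 pp1:1 pp2:1 pp3:1 pp4:1 pp5:1
Op 8: write(P0, v1, 186). refcount(pp1)=1 -> write in place. 6 ppages; refcounts: pp0:1 pp1:1 pp2:1 pp3:1 pp4:1 pp5:1
Op 9: fork(P0) -> P2. 6 ppages; refcounts: pp0:1 pp1:2 pp2:2 pp3:1 pp4:1 pp5:2
Op 10: write(P0, v0, 149). refcount(pp5)=2>1 -> COPY to pp6. 7 ppages; refcounts: pp0:1 pp1:2 pp2:2 pp3:1 pp4:1 pp5:1 pp6:1

yes yes yes no no yes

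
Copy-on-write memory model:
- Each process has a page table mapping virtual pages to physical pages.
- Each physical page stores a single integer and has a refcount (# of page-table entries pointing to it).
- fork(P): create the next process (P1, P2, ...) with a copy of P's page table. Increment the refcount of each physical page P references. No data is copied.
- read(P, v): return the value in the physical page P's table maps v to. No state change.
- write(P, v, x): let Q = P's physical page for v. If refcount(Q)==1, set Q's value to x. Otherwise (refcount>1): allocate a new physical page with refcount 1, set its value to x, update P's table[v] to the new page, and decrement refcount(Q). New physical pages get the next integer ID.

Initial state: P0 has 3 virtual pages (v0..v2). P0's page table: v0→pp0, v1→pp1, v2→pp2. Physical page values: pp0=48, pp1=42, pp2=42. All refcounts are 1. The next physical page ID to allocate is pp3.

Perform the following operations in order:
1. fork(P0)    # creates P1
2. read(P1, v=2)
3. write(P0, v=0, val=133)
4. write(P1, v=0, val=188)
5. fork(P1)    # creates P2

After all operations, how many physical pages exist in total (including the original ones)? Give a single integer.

Op 1: fork(P0) -> P1. 3 ppages; refcounts: pp0:2 pp1:2 pp2:2
Op 2: read(P1, v2) -> 42. No state change.
Op 3: write(P0, v0, 133). refcount(pp0)=2>1 -> COPY to pp3. 4 ppages; refcounts: pp0:1 pp1:2 pp2:2 pp3:1
Op 4: write(P1, v0, 188). refcount(pp0)=1 -> write in place. 4 ppages; refcounts: pp0:1 pp1:2 pp2:2 pp3:1
Op 5: fork(P1) -> P2. 4 ppages; refcounts: pp0:2 pp1:3 pp2:3 pp3:1

Answer: 4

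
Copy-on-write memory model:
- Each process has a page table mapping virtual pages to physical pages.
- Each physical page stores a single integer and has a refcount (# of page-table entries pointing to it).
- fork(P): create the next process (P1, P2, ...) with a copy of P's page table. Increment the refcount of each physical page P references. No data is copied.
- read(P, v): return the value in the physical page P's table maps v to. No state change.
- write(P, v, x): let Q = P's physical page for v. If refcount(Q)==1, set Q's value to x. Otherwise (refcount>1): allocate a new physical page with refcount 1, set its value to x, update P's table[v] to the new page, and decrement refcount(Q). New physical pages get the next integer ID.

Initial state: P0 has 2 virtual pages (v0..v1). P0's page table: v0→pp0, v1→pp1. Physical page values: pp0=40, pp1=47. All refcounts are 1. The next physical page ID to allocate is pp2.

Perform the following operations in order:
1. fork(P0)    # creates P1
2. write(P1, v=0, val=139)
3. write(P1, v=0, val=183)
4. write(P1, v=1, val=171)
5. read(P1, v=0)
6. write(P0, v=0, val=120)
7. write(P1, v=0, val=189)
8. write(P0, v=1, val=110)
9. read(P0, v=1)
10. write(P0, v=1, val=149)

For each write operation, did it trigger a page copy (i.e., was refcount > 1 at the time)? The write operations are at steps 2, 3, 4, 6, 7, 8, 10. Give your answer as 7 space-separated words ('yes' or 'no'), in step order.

Op 1: fork(P0) -> P1. 2 ppages; refcounts: pp0:2 pp1:2
Op 2: write(P1, v0, 139). refcount(pp0)=2>1 -> COPY to pp2. 3 ppages; refcounts: pp0:1 pp1:2 pp2:1
Op 3: write(P1, v0, 183). refcount(pp2)=1 -> write in place. 3 ppages; refcounts: pp0:1 pp1:2 pp2:1
Op 4: write(P1, v1, 171). refcount(pp1)=2>1 -> COPY to pp3. 4 ppages; refcounts: pp0:1 pp1:1 pp2:1 pp3:1
Op 5: read(P1, v0) -> 183. No state change.
Op 6: write(P0, v0, 120). refcount(pp0)=1 -> write in place. 4 ppages; refcounts: pp0:1 pp1:1 pp2:1 pp3:1
Op 7: write(P1, v0, 189). refcount(pp2)=1 -> write in place. 4 ppages; refcounts: pp0:1 pp1:1 pp2:1 pp3:1
Op 8: write(P0, v1, 110). refcount(pp1)=1 -> write in place. 4 ppages; refcounts: pp0:1 pp1:1 pp2:1 pp3:1
Op 9: read(P0, v1) -> 110. No state change.
Op 10: write(P0, v1, 149). refcount(pp1)=1 -> write in place. 4 ppages; refcounts: pp0:1 pp1:1 pp2:1 pp3:1

yes no yes no no no no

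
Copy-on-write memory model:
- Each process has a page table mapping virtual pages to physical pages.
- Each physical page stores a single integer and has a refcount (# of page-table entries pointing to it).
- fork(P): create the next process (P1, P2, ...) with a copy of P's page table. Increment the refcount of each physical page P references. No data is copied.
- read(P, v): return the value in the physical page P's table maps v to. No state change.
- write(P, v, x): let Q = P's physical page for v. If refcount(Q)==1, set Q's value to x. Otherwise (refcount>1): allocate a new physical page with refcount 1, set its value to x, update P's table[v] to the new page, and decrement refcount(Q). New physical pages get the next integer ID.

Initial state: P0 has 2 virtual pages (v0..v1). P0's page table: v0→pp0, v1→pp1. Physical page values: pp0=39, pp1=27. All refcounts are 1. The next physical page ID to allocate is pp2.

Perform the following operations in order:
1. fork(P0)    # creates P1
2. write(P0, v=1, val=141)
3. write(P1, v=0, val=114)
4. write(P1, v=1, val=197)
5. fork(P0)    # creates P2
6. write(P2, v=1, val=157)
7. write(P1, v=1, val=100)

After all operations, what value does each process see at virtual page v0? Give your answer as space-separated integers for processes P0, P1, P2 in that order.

Answer: 39 114 39

Derivation:
Op 1: fork(P0) -> P1. 2 ppages; refcounts: pp0:2 pp1:2
Op 2: write(P0, v1, 141). refcount(pp1)=2>1 -> COPY to pp2. 3 ppages; refcounts: pp0:2 pp1:1 pp2:1
Op 3: write(P1, v0, 114). refcount(pp0)=2>1 -> COPY to pp3. 4 ppages; refcounts: pp0:1 pp1:1 pp2:1 pp3:1
Op 4: write(P1, v1, 197). refcount(pp1)=1 -> write in place. 4 ppages; refcounts: pp0:1 pp1:1 pp2:1 pp3:1
Op 5: fork(P0) -> P2. 4 ppages; refcounts: pp0:2 pp1:1 pp2:2 pp3:1
Op 6: write(P2, v1, 157). refcount(pp2)=2>1 -> COPY to pp4. 5 ppages; refcounts: pp0:2 pp1:1 pp2:1 pp3:1 pp4:1
Op 7: write(P1, v1, 100). refcount(pp1)=1 -> write in place. 5 ppages; refcounts: pp0:2 pp1:1 pp2:1 pp3:1 pp4:1
P0: v0 -> pp0 = 39
P1: v0 -> pp3 = 114
P2: v0 -> pp0 = 39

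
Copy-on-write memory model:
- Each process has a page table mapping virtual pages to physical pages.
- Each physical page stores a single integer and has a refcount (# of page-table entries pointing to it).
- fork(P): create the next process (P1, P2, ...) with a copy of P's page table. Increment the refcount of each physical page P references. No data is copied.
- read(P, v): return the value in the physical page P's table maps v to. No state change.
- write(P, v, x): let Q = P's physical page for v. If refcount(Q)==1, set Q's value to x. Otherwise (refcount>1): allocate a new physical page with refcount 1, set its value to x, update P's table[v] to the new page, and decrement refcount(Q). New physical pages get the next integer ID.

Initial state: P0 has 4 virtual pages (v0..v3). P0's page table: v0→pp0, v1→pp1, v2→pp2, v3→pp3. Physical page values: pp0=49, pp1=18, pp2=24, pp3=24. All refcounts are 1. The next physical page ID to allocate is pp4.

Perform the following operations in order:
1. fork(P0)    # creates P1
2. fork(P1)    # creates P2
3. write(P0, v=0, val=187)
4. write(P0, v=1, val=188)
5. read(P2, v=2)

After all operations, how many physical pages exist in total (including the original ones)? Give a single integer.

Op 1: fork(P0) -> P1. 4 ppages; refcounts: pp0:2 pp1:2 pp2:2 pp3:2
Op 2: fork(P1) -> P2. 4 ppages; refcounts: pp0:3 pp1:3 pp2:3 pp3:3
Op 3: write(P0, v0, 187). refcount(pp0)=3>1 -> COPY to pp4. 5 ppages; refcounts: pp0:2 pp1:3 pp2:3 pp3:3 pp4:1
Op 4: write(P0, v1, 188). refcount(pp1)=3>1 -> COPY to pp5. 6 ppages; refcounts: pp0:2 pp1:2 pp2:3 pp3:3 pp4:1 pp5:1
Op 5: read(P2, v2) -> 24. No state change.

Answer: 6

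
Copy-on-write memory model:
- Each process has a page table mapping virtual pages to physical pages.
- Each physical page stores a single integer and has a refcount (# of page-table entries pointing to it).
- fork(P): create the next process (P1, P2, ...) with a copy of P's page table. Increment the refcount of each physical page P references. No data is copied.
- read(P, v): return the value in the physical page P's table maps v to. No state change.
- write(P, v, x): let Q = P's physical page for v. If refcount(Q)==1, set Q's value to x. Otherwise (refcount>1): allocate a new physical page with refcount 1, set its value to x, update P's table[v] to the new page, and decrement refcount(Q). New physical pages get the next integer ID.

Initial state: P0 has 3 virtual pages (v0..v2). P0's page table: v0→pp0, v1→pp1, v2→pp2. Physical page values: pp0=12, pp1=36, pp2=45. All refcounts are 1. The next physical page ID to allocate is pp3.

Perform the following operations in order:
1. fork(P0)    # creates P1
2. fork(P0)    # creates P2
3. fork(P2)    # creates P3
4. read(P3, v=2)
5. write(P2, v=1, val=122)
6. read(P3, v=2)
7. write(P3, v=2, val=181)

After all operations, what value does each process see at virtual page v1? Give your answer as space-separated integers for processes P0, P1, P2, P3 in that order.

Op 1: fork(P0) -> P1. 3 ppages; refcounts: pp0:2 pp1:2 pp2:2
Op 2: fork(P0) -> P2. 3 ppages; refcounts: pp0:3 pp1:3 pp2:3
Op 3: fork(P2) -> P3. 3 ppages; refcounts: pp0:4 pp1:4 pp2:4
Op 4: read(P3, v2) -> 45. No state change.
Op 5: write(P2, v1, 122). refcount(pp1)=4>1 -> COPY to pp3. 4 ppages; refcounts: pp0:4 pp1:3 pp2:4 pp3:1
Op 6: read(P3, v2) -> 45. No state change.
Op 7: write(P3, v2, 181). refcount(pp2)=4>1 -> COPY to pp4. 5 ppages; refcounts: pp0:4 pp1:3 pp2:3 pp3:1 pp4:1
P0: v1 -> pp1 = 36
P1: v1 -> pp1 = 36
P2: v1 -> pp3 = 122
P3: v1 -> pp1 = 36

Answer: 36 36 122 36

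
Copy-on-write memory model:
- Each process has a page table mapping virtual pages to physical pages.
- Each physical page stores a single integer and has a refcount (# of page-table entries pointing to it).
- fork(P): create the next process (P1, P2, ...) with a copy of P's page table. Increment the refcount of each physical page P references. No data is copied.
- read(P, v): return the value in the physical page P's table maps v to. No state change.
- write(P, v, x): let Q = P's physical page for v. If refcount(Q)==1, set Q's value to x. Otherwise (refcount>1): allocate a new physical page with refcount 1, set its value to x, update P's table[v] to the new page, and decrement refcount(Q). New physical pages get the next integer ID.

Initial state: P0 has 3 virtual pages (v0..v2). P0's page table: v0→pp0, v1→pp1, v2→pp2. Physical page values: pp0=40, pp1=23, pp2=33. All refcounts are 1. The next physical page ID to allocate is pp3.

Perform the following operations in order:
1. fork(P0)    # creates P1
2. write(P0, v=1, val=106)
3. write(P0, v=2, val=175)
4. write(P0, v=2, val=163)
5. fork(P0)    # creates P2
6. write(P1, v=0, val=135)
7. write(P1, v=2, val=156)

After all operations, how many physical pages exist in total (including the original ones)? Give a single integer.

Answer: 6

Derivation:
Op 1: fork(P0) -> P1. 3 ppages; refcounts: pp0:2 pp1:2 pp2:2
Op 2: write(P0, v1, 106). refcount(pp1)=2>1 -> COPY to pp3. 4 ppages; refcounts: pp0:2 pp1:1 pp2:2 pp3:1
Op 3: write(P0, v2, 175). refcount(pp2)=2>1 -> COPY to pp4. 5 ppages; refcounts: pp0:2 pp1:1 pp2:1 pp3:1 pp4:1
Op 4: write(P0, v2, 163). refcount(pp4)=1 -> write in place. 5 ppages; refcounts: pp0:2 pp1:1 pp2:1 pp3:1 pp4:1
Op 5: fork(P0) -> P2. 5 ppages; refcounts: pp0:3 pp1:1 pp2:1 pp3:2 pp4:2
Op 6: write(P1, v0, 135). refcount(pp0)=3>1 -> COPY to pp5. 6 ppages; refcounts: pp0:2 pp1:1 pp2:1 pp3:2 pp4:2 pp5:1
Op 7: write(P1, v2, 156). refcount(pp2)=1 -> write in place. 6 ppages; refcounts: pp0:2 pp1:1 pp2:1 pp3:2 pp4:2 pp5:1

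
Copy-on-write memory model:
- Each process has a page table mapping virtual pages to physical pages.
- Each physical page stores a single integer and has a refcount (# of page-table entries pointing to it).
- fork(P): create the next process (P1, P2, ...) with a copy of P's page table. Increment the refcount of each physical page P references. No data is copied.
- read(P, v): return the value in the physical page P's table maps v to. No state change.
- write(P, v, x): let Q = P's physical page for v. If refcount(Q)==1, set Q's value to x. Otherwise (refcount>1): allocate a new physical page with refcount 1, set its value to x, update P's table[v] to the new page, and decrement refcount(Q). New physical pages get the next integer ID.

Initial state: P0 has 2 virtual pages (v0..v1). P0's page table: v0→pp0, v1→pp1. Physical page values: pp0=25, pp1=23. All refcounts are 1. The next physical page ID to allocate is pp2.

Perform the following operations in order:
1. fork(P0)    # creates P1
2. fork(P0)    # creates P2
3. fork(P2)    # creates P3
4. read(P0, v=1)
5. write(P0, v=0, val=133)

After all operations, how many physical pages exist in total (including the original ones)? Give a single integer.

Answer: 3

Derivation:
Op 1: fork(P0) -> P1. 2 ppages; refcounts: pp0:2 pp1:2
Op 2: fork(P0) -> P2. 2 ppages; refcounts: pp0:3 pp1:3
Op 3: fork(P2) -> P3. 2 ppages; refcounts: pp0:4 pp1:4
Op 4: read(P0, v1) -> 23. No state change.
Op 5: write(P0, v0, 133). refcount(pp0)=4>1 -> COPY to pp2. 3 ppages; refcounts: pp0:3 pp1:4 pp2:1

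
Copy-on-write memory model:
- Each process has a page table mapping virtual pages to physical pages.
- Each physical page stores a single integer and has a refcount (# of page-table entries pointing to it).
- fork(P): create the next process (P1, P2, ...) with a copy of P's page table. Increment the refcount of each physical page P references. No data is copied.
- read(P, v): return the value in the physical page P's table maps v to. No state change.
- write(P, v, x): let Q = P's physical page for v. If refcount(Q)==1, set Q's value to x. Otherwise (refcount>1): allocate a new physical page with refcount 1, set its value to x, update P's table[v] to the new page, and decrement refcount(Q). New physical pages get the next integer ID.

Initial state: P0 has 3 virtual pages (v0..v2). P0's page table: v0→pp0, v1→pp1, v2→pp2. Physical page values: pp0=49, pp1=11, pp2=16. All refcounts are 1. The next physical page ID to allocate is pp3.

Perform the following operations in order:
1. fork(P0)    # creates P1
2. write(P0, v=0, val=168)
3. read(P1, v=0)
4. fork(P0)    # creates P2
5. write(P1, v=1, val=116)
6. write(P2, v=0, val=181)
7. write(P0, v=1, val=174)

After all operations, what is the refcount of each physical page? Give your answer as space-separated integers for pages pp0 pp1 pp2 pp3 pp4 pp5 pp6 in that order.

Answer: 1 1 3 1 1 1 1

Derivation:
Op 1: fork(P0) -> P1. 3 ppages; refcounts: pp0:2 pp1:2 pp2:2
Op 2: write(P0, v0, 168). refcount(pp0)=2>1 -> COPY to pp3. 4 ppages; refcounts: pp0:1 pp1:2 pp2:2 pp3:1
Op 3: read(P1, v0) -> 49. No state change.
Op 4: fork(P0) -> P2. 4 ppages; refcounts: pp0:1 pp1:3 pp2:3 pp3:2
Op 5: write(P1, v1, 116). refcount(pp1)=3>1 -> COPY to pp4. 5 ppages; refcounts: pp0:1 pp1:2 pp2:3 pp3:2 pp4:1
Op 6: write(P2, v0, 181). refcount(pp3)=2>1 -> COPY to pp5. 6 ppages; refcounts: pp0:1 pp1:2 pp2:3 pp3:1 pp4:1 pp5:1
Op 7: write(P0, v1, 174). refcount(pp1)=2>1 -> COPY to pp6. 7 ppages; refcounts: pp0:1 pp1:1 pp2:3 pp3:1 pp4:1 pp5:1 pp6:1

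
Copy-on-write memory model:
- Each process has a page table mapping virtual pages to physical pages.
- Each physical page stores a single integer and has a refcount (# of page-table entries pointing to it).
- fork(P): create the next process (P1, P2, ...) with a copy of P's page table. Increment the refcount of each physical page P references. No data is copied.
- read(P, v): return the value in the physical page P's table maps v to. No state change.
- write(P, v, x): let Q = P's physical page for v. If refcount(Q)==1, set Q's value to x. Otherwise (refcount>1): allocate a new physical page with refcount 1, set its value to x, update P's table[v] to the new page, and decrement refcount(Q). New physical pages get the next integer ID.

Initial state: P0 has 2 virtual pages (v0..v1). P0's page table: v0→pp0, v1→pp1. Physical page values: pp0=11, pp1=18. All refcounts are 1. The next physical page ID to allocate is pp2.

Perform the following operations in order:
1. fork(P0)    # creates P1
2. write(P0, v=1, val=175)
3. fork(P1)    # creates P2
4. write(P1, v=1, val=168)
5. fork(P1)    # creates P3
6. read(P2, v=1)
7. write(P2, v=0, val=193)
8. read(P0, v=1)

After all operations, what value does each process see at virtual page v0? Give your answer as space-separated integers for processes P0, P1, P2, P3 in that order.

Op 1: fork(P0) -> P1. 2 ppages; refcounts: pp0:2 pp1:2
Op 2: write(P0, v1, 175). refcount(pp1)=2>1 -> COPY to pp2. 3 ppages; refcounts: pp0:2 pp1:1 pp2:1
Op 3: fork(P1) -> P2. 3 ppages; refcounts: pp0:3 pp1:2 pp2:1
Op 4: write(P1, v1, 168). refcount(pp1)=2>1 -> COPY to pp3. 4 ppages; refcounts: pp0:3 pp1:1 pp2:1 pp3:1
Op 5: fork(P1) -> P3. 4 ppages; refcounts: pp0:4 pp1:1 pp2:1 pp3:2
Op 6: read(P2, v1) -> 18. No state change.
Op 7: write(P2, v0, 193). refcount(pp0)=4>1 -> COPY to pp4. 5 ppages; refcounts: pp0:3 pp1:1 pp2:1 pp3:2 pp4:1
Op 8: read(P0, v1) -> 175. No state change.
P0: v0 -> pp0 = 11
P1: v0 -> pp0 = 11
P2: v0 -> pp4 = 193
P3: v0 -> pp0 = 11

Answer: 11 11 193 11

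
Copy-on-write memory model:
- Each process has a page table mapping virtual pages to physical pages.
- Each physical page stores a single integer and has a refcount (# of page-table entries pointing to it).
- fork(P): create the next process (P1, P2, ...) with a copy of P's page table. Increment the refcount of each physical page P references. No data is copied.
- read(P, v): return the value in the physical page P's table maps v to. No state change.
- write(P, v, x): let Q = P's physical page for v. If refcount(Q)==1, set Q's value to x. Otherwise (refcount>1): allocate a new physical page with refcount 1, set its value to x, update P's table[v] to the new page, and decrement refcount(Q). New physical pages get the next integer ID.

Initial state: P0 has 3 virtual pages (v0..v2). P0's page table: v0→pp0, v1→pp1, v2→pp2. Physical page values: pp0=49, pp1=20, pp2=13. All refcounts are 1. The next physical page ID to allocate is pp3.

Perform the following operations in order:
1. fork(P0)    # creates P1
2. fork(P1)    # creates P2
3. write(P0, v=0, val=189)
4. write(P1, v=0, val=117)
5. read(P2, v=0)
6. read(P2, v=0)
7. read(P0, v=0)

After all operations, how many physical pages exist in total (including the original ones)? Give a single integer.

Op 1: fork(P0) -> P1. 3 ppages; refcounts: pp0:2 pp1:2 pp2:2
Op 2: fork(P1) -> P2. 3 ppages; refcounts: pp0:3 pp1:3 pp2:3
Op 3: write(P0, v0, 189). refcount(pp0)=3>1 -> COPY to pp3. 4 ppages; refcounts: pp0:2 pp1:3 pp2:3 pp3:1
Op 4: write(P1, v0, 117). refcount(pp0)=2>1 -> COPY to pp4. 5 ppages; refcounts: pp0:1 pp1:3 pp2:3 pp3:1 pp4:1
Op 5: read(P2, v0) -> 49. No state change.
Op 6: read(P2, v0) -> 49. No state change.
Op 7: read(P0, v0) -> 189. No state change.

Answer: 5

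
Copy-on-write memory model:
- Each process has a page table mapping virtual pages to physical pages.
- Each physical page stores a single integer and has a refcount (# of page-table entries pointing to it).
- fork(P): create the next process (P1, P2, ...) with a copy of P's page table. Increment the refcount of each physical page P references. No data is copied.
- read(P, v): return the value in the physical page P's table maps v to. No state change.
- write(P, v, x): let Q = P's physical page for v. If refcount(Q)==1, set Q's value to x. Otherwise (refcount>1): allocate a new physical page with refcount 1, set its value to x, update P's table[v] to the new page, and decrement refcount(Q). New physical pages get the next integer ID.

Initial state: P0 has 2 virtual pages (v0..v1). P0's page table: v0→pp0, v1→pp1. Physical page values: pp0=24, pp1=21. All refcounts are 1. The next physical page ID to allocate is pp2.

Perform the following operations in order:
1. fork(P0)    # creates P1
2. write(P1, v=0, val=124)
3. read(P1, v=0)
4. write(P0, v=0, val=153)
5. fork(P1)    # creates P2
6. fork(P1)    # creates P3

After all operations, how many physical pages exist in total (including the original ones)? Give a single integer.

Answer: 3

Derivation:
Op 1: fork(P0) -> P1. 2 ppages; refcounts: pp0:2 pp1:2
Op 2: write(P1, v0, 124). refcount(pp0)=2>1 -> COPY to pp2. 3 ppages; refcounts: pp0:1 pp1:2 pp2:1
Op 3: read(P1, v0) -> 124. No state change.
Op 4: write(P0, v0, 153). refcount(pp0)=1 -> write in place. 3 ppages; refcounts: pp0:1 pp1:2 pp2:1
Op 5: fork(P1) -> P2. 3 ppages; refcounts: pp0:1 pp1:3 pp2:2
Op 6: fork(P1) -> P3. 3 ppages; refcounts: pp0:1 pp1:4 pp2:3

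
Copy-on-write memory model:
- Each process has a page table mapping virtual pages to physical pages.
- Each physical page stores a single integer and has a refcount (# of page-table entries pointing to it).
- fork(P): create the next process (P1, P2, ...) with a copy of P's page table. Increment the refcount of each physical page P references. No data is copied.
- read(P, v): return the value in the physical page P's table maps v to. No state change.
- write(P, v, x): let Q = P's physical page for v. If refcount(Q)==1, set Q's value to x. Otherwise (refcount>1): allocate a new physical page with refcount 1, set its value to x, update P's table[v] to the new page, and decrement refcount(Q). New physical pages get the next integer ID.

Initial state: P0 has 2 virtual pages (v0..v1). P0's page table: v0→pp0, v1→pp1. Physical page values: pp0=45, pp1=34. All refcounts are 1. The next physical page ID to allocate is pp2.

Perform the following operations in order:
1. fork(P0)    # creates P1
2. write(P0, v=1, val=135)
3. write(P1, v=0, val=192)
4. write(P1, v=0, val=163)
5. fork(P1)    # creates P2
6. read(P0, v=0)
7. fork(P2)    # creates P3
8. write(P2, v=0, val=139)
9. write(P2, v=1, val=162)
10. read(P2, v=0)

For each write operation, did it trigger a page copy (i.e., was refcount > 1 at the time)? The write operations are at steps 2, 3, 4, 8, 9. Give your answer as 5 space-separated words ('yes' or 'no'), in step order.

Op 1: fork(P0) -> P1. 2 ppages; refcounts: pp0:2 pp1:2
Op 2: write(P0, v1, 135). refcount(pp1)=2>1 -> COPY to pp2. 3 ppages; refcounts: pp0:2 pp1:1 pp2:1
Op 3: write(P1, v0, 192). refcount(pp0)=2>1 -> COPY to pp3. 4 ppages; refcounts: pp0:1 pp1:1 pp2:1 pp3:1
Op 4: write(P1, v0, 163). refcount(pp3)=1 -> write in place. 4 ppages; refcounts: pp0:1 pp1:1 pp2:1 pp3:1
Op 5: fork(P1) -> P2. 4 ppages; refcounts: pp0:1 pp1:2 pp2:1 pp3:2
Op 6: read(P0, v0) -> 45. No state change.
Op 7: fork(P2) -> P3. 4 ppages; refcounts: pp0:1 pp1:3 pp2:1 pp3:3
Op 8: write(P2, v0, 139). refcount(pp3)=3>1 -> COPY to pp4. 5 ppages; refcounts: pp0:1 pp1:3 pp2:1 pp3:2 pp4:1
Op 9: write(P2, v1, 162). refcount(pp1)=3>1 -> COPY to pp5. 6 ppages; refcounts: pp0:1 pp1:2 pp2:1 pp3:2 pp4:1 pp5:1
Op 10: read(P2, v0) -> 139. No state change.

yes yes no yes yes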